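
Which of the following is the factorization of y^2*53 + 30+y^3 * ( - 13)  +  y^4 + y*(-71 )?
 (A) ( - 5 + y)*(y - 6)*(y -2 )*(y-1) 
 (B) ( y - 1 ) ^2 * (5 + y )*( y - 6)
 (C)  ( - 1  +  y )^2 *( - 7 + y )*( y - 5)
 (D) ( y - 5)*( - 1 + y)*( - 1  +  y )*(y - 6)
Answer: D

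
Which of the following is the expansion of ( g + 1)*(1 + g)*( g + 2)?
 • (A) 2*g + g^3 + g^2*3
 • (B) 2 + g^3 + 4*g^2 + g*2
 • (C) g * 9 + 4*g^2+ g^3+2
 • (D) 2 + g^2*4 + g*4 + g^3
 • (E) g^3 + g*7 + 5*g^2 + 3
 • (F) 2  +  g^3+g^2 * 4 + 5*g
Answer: F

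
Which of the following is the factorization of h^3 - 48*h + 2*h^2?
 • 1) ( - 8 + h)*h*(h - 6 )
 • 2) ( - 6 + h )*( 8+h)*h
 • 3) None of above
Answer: 2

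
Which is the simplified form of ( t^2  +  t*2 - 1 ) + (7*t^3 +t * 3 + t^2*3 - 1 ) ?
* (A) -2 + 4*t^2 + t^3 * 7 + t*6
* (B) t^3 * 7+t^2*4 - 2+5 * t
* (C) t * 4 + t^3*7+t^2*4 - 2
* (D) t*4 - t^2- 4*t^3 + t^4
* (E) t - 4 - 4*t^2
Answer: B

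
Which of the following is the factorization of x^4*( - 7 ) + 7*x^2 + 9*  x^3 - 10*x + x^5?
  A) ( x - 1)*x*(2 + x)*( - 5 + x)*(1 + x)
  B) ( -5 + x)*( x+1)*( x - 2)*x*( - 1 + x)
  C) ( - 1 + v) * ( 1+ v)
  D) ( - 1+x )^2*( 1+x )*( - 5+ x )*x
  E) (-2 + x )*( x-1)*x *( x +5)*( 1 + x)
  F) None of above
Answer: B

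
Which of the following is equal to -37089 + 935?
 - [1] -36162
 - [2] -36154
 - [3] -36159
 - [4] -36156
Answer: 2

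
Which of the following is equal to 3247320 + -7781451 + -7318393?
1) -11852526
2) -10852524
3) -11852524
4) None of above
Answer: 3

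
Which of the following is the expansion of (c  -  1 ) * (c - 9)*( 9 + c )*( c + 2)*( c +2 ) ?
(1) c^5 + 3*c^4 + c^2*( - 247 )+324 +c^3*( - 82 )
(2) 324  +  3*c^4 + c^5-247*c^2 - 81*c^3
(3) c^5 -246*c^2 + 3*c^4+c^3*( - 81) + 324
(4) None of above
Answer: 2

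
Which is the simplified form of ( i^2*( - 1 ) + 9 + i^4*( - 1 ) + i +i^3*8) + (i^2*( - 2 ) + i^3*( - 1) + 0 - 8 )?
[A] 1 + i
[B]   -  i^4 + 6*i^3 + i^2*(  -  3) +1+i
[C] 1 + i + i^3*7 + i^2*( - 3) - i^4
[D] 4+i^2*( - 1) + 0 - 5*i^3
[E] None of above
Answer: C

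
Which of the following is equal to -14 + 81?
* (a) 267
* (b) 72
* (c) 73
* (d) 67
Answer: d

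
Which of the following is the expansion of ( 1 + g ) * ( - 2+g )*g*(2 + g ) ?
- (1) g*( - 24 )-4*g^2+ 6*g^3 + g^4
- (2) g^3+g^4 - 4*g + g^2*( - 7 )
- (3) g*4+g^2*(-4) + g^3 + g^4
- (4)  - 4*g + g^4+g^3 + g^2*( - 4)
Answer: 4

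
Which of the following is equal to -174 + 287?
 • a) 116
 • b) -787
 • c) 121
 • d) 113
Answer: d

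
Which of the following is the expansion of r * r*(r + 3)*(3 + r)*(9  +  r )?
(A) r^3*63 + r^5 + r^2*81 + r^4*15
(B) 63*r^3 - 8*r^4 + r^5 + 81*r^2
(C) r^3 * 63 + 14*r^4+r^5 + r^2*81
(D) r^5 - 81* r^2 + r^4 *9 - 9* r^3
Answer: A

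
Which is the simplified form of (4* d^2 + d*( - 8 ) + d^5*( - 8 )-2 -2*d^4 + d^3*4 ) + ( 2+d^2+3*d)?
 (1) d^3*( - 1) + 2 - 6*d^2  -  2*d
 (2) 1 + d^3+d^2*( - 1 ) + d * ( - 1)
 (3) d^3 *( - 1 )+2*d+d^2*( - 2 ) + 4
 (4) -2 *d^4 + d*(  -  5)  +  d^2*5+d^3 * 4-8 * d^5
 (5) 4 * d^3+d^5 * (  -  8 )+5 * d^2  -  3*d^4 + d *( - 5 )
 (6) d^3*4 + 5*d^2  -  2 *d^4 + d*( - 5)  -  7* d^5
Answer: 4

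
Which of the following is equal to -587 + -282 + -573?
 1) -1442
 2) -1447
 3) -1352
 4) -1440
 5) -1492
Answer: 1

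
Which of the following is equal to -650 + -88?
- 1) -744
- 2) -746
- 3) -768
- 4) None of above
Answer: 4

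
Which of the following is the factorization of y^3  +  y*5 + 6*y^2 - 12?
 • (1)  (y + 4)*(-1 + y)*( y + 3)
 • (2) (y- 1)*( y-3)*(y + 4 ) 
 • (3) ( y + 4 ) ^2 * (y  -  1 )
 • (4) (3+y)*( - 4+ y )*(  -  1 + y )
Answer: 1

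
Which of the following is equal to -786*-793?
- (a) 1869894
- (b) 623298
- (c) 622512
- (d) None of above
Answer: b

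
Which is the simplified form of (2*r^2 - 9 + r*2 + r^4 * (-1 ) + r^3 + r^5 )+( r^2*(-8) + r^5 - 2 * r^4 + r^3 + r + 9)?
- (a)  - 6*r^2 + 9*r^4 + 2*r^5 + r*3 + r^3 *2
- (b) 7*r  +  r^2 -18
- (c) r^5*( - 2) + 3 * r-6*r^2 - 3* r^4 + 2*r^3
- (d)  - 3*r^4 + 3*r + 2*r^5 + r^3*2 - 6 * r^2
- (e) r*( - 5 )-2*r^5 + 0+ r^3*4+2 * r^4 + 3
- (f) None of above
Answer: d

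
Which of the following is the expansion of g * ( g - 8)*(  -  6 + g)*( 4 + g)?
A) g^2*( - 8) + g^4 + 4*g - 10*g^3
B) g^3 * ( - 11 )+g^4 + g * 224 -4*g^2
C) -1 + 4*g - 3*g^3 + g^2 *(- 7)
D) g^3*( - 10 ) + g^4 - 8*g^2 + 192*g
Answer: D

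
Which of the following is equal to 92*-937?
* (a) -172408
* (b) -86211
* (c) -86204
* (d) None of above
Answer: c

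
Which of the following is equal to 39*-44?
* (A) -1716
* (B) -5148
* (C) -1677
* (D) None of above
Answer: A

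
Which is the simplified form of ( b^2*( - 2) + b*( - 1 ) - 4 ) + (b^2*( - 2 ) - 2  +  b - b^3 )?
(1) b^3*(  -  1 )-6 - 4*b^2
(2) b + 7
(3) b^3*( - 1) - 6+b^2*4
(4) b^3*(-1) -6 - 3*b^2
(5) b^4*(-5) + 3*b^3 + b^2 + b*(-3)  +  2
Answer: 1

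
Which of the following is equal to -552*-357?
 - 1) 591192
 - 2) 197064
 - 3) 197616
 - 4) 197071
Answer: 2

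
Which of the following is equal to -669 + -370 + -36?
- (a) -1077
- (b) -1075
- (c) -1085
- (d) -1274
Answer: b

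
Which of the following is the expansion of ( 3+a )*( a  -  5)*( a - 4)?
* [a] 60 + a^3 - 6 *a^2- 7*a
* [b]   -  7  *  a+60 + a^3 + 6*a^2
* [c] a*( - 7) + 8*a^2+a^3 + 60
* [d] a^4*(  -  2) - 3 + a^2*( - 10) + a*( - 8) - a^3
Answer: a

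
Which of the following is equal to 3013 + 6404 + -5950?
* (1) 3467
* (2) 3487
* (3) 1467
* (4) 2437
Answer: 1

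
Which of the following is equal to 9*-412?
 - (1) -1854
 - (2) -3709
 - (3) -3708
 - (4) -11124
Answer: 3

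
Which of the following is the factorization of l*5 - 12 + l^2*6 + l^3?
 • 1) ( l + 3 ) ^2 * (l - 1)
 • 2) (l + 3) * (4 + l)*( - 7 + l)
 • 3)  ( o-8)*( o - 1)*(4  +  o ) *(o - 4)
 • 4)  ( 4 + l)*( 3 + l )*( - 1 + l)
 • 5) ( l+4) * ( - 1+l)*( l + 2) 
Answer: 4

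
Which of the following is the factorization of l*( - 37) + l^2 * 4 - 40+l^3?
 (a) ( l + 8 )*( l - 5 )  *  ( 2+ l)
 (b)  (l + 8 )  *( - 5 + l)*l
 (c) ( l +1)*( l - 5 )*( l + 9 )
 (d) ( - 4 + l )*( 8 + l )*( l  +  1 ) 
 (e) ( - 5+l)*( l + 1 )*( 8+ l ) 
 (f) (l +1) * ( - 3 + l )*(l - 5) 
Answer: e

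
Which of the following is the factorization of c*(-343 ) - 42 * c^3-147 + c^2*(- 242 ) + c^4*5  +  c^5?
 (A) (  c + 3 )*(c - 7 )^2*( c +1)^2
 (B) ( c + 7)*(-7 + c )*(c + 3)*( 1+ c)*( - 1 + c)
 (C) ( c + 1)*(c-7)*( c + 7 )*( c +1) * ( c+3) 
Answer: C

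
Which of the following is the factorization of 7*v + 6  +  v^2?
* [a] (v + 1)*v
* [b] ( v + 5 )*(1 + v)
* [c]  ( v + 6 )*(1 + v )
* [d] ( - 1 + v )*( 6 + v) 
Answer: c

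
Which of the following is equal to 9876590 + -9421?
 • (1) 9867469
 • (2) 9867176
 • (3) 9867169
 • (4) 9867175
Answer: 3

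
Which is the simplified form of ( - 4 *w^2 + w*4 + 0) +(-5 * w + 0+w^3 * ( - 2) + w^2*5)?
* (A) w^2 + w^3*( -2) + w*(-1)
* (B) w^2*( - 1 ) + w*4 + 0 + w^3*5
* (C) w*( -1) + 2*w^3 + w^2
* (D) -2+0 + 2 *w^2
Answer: A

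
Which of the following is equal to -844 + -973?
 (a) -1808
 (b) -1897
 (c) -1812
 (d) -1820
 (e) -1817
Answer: e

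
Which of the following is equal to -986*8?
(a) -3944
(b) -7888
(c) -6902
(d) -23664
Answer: b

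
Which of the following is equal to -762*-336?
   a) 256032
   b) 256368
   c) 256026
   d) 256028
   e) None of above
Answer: a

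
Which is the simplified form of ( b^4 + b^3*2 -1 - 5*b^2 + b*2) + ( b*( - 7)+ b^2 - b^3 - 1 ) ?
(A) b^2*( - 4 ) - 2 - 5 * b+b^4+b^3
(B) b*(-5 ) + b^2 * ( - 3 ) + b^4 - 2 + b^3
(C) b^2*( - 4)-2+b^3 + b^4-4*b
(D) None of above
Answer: A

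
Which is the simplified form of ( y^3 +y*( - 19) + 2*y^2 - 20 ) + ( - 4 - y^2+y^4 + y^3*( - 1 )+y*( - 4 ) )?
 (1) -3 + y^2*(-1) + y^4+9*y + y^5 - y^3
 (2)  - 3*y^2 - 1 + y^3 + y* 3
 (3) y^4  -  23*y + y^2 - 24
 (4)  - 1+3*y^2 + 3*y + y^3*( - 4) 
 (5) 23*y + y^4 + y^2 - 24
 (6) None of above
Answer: 3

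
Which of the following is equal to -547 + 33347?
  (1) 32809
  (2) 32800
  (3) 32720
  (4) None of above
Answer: 2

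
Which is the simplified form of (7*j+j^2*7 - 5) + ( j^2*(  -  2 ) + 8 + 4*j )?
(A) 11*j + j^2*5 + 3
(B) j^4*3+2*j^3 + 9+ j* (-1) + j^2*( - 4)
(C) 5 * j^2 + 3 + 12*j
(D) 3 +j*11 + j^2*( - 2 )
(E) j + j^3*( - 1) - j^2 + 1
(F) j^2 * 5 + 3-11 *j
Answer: A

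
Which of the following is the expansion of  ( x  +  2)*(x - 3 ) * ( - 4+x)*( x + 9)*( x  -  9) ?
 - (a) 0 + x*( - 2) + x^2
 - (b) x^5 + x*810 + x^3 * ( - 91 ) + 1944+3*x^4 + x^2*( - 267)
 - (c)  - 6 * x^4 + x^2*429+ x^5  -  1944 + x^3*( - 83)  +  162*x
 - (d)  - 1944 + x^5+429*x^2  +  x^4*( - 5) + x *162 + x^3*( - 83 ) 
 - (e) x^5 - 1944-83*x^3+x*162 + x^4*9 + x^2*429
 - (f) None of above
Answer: d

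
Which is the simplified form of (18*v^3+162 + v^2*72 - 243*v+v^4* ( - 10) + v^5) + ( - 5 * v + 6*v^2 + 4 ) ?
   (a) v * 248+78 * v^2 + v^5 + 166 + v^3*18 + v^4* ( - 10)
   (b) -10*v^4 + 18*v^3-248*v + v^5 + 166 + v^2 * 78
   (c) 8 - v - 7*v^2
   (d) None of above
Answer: b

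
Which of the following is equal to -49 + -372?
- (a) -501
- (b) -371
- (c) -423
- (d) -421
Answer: d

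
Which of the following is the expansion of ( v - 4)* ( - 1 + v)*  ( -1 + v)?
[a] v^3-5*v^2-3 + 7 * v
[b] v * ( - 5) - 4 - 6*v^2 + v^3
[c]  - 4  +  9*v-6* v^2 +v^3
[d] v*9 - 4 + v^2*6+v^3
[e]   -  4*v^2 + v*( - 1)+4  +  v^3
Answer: c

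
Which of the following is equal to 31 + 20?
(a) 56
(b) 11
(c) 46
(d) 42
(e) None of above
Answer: e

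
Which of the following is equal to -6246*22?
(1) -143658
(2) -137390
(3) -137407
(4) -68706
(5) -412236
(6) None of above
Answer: 6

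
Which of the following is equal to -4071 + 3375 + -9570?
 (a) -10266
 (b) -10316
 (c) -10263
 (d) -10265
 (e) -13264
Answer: a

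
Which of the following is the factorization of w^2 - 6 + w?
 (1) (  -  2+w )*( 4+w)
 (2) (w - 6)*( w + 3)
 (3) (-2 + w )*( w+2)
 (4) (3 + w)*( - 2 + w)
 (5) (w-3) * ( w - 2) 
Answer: 4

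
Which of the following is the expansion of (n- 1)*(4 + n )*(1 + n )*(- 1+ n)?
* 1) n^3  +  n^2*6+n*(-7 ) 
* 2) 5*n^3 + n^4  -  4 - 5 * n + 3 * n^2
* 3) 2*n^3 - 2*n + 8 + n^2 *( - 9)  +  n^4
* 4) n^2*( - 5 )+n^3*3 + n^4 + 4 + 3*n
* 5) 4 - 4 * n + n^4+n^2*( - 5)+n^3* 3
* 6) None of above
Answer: 6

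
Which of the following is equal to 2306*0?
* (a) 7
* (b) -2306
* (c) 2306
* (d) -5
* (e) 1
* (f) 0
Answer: f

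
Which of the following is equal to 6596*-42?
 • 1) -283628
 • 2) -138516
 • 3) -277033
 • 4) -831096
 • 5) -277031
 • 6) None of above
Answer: 6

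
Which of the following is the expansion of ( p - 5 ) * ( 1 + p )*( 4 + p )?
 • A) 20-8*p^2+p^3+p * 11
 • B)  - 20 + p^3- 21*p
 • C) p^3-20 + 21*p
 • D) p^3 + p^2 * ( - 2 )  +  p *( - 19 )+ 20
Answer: B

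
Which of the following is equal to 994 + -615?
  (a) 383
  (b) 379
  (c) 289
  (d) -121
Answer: b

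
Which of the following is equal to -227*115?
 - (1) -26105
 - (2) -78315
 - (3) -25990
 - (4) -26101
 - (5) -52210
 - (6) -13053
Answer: 1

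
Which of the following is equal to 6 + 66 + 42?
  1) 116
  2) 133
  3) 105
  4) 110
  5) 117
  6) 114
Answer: 6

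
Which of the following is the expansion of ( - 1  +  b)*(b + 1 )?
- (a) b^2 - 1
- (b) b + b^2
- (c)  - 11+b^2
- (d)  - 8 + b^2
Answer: a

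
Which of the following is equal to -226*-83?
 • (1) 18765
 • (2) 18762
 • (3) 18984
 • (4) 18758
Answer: 4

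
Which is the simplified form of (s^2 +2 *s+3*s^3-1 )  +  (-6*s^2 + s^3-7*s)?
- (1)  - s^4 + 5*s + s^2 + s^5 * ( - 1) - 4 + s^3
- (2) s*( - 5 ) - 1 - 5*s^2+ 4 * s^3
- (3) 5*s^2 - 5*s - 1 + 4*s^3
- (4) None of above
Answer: 2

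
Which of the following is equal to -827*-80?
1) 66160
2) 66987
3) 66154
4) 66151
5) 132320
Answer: 1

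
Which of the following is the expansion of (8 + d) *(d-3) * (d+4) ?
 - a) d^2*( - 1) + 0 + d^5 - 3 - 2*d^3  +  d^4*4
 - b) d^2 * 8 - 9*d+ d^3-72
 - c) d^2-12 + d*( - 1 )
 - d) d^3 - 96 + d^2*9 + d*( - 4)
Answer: d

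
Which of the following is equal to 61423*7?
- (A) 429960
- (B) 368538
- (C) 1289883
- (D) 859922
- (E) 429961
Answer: E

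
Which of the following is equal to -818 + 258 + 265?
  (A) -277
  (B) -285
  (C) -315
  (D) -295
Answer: D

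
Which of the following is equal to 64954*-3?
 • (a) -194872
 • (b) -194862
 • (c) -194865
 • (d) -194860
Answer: b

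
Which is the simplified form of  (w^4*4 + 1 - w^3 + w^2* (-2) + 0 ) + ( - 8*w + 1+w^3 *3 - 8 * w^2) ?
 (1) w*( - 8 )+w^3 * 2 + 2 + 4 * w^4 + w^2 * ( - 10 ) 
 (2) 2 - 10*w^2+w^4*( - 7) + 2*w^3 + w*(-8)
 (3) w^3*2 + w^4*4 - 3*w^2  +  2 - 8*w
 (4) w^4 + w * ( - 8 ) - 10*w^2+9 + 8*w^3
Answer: 1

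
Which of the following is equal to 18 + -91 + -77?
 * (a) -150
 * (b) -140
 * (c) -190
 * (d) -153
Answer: a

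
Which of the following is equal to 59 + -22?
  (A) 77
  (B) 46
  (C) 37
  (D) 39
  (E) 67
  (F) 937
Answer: C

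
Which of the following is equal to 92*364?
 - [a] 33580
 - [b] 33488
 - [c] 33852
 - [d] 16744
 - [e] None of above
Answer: b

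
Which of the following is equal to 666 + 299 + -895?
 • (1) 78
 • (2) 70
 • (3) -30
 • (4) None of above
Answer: 2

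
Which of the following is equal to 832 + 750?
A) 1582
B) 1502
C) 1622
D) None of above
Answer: A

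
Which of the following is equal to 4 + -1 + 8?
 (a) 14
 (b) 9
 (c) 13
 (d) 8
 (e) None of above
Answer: e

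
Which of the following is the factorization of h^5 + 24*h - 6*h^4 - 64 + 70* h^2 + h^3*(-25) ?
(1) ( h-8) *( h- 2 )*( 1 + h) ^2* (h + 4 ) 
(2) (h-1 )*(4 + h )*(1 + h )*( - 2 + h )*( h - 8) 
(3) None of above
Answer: 2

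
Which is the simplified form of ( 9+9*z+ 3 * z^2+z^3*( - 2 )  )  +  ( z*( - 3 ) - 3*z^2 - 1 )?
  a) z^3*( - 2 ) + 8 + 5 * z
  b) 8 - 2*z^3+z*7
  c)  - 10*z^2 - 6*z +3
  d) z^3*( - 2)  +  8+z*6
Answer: d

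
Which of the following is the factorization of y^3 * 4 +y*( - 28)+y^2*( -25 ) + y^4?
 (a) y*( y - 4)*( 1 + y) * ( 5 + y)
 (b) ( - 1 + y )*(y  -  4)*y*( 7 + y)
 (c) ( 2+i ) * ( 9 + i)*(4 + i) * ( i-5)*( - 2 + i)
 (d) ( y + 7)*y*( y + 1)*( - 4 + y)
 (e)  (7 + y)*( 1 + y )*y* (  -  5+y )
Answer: d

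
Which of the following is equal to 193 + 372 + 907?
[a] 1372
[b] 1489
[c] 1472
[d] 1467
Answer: c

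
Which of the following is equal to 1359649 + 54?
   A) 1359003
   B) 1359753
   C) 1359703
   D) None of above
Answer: C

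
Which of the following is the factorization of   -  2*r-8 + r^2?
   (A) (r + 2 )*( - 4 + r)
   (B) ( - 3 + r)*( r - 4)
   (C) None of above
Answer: A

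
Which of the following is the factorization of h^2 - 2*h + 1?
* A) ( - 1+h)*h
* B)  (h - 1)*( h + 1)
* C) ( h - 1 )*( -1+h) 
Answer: C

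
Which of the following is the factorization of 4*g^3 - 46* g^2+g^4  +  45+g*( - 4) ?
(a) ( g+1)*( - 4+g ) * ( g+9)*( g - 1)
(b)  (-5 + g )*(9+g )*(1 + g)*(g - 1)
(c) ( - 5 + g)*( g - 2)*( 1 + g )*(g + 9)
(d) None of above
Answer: b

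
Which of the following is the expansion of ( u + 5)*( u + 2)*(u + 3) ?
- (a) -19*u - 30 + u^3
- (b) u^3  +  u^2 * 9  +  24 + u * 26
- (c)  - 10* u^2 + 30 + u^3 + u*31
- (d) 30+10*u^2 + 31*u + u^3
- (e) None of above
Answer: d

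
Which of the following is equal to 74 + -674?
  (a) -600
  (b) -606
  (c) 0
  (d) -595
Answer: a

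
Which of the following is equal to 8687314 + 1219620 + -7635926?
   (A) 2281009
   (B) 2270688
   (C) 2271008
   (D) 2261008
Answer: C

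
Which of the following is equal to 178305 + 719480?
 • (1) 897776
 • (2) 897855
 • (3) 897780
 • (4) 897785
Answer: 4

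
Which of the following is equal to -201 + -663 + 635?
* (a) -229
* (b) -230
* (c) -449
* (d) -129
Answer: a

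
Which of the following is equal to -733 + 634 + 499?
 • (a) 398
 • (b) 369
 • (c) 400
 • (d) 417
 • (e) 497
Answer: c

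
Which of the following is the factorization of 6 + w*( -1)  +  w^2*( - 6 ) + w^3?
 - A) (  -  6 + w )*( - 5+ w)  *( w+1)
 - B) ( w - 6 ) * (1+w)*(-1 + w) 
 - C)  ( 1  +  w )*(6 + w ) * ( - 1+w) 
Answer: B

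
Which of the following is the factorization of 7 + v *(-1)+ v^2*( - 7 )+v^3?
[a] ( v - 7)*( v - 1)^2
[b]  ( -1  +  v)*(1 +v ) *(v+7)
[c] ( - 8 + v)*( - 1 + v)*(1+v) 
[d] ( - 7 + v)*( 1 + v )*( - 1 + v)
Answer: d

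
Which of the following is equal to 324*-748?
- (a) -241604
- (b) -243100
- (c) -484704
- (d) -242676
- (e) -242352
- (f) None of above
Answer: e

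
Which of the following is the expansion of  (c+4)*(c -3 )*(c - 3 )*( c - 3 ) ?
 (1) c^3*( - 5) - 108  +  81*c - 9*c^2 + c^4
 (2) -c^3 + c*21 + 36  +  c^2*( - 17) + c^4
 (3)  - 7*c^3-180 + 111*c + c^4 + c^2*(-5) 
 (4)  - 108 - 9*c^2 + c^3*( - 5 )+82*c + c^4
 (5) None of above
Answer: 1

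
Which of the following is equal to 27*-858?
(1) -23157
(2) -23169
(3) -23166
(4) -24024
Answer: 3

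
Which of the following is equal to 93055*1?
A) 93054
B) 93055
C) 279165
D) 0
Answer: B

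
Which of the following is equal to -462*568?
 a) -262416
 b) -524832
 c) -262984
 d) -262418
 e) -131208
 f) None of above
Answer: a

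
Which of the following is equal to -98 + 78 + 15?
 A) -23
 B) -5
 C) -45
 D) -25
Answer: B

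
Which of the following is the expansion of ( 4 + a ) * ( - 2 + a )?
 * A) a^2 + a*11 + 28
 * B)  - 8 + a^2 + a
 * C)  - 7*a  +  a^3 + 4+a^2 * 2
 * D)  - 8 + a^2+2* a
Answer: D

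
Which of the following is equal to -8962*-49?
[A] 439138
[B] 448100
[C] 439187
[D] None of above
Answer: A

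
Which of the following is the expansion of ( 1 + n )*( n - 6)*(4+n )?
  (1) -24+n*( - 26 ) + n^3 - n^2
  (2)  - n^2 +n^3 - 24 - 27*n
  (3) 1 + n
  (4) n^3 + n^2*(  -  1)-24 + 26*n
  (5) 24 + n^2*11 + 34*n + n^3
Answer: 1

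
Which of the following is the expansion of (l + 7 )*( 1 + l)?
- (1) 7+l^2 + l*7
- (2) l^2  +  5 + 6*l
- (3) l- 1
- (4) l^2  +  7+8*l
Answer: 4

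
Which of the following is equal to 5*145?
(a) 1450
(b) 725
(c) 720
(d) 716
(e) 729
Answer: b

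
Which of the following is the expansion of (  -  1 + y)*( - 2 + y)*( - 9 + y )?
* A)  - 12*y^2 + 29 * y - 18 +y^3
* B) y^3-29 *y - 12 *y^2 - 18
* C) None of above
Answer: A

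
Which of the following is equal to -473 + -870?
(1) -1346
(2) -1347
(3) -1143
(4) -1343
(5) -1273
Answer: 4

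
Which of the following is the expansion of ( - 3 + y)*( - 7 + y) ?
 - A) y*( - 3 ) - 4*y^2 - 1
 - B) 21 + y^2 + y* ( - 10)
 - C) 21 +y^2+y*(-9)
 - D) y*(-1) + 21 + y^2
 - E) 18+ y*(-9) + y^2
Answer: B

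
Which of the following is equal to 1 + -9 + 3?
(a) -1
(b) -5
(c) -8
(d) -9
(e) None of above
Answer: b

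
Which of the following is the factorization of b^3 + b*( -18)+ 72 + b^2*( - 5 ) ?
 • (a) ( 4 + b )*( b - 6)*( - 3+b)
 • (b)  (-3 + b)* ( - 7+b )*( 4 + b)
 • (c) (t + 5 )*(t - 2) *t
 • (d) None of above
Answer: a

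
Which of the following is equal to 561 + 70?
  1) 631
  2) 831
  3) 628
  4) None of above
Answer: 1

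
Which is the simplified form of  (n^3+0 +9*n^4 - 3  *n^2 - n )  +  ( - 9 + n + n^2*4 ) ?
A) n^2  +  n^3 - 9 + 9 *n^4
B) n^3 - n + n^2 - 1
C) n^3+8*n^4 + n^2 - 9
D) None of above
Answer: A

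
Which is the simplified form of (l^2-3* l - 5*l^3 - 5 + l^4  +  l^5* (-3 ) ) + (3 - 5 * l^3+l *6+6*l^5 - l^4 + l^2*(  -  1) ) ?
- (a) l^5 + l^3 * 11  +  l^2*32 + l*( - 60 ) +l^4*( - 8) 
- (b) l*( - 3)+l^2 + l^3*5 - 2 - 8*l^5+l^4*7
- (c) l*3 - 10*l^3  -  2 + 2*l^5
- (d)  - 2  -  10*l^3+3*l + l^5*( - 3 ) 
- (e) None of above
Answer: e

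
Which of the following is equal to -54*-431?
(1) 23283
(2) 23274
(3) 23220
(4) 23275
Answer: 2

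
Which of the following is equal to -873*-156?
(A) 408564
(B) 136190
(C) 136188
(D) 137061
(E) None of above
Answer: C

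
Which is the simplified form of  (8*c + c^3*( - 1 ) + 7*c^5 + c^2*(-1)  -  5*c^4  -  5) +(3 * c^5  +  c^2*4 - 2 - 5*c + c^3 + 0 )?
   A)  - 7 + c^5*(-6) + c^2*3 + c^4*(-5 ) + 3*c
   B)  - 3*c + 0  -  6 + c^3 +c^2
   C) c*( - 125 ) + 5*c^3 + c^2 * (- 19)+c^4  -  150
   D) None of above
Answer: D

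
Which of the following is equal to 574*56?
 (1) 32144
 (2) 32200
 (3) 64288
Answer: 1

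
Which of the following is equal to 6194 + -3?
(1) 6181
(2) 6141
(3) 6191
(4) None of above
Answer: 3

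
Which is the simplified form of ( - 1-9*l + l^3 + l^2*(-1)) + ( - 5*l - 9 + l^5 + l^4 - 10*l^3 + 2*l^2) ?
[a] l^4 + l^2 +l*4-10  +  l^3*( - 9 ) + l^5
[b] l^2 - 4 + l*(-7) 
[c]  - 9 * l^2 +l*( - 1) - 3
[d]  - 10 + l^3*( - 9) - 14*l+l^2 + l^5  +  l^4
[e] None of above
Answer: d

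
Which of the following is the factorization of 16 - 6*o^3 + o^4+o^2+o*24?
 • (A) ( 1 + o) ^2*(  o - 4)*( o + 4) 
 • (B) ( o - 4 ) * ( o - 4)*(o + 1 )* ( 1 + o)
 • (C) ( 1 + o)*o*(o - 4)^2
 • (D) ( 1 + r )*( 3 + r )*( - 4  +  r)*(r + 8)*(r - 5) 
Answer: B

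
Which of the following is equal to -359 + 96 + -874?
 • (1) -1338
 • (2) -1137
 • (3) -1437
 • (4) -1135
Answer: 2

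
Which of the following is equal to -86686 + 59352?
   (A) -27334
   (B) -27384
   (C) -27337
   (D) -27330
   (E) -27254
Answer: A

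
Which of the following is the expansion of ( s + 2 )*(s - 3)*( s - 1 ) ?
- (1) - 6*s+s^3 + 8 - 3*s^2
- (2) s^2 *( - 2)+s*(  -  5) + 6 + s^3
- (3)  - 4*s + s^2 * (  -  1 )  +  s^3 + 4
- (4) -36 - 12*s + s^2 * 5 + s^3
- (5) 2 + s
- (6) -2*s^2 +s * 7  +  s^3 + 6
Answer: 2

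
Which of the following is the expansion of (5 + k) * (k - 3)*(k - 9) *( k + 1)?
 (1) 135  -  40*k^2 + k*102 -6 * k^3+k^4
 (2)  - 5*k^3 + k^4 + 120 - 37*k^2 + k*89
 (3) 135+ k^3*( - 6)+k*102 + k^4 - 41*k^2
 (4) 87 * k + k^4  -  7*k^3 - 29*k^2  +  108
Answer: 1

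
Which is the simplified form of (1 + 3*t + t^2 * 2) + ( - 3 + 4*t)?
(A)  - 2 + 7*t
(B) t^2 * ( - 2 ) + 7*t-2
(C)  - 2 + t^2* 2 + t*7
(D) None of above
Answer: C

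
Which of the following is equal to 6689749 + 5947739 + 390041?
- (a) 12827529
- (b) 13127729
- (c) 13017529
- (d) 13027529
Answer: d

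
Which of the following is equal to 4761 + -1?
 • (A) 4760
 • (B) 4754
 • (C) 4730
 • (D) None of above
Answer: A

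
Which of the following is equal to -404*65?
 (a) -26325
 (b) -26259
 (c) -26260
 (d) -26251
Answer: c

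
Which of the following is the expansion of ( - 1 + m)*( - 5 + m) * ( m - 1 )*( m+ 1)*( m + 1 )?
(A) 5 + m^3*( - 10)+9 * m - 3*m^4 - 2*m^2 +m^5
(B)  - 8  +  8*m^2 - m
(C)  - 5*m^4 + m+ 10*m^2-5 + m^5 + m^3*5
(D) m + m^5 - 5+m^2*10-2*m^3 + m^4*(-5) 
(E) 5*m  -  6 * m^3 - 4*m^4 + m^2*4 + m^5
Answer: D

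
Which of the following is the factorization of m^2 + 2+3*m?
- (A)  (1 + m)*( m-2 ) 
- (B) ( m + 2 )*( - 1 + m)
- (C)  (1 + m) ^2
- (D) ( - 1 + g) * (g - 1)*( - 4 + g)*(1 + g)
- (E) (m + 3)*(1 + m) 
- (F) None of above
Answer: F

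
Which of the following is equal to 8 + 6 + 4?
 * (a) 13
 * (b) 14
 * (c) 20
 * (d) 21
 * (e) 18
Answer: e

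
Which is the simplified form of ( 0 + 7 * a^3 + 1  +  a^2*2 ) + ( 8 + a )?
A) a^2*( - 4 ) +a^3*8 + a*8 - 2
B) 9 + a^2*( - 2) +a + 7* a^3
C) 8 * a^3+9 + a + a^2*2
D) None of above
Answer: D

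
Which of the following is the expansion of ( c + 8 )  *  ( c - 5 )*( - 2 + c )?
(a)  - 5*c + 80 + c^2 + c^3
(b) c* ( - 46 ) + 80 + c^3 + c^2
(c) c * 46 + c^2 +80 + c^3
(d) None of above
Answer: b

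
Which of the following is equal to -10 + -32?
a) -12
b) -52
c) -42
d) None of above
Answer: c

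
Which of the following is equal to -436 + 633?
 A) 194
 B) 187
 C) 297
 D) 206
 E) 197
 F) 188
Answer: E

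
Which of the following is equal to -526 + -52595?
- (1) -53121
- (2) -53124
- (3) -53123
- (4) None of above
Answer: 1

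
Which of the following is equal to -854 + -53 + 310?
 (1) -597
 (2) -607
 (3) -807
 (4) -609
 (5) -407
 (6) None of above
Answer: 1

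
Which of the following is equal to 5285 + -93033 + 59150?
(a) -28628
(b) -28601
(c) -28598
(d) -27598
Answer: c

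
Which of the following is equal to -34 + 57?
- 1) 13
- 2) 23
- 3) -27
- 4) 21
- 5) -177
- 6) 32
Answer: 2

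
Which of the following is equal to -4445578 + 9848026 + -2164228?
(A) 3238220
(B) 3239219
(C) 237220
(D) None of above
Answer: A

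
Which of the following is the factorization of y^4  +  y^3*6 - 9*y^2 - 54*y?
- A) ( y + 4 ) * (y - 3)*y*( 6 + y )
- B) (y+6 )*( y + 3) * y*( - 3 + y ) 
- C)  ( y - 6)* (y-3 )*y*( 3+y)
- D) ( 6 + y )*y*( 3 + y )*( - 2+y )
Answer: B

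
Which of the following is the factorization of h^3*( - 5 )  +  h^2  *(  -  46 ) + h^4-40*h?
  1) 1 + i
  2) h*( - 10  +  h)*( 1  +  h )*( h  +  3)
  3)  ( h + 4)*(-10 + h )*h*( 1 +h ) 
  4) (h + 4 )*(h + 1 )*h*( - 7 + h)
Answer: 3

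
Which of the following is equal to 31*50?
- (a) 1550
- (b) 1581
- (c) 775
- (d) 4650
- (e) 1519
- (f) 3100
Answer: a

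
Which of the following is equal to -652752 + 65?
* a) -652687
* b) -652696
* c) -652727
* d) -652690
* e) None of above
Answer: a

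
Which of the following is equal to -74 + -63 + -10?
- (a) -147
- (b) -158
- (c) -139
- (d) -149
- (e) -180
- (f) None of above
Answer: a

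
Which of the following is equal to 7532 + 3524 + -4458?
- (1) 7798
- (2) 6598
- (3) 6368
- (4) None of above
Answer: 2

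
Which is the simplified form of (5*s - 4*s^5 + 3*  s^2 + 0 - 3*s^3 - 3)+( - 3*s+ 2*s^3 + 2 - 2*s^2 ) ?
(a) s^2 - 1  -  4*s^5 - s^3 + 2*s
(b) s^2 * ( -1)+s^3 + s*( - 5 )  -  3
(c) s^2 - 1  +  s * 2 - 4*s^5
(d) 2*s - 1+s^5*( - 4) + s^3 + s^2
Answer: a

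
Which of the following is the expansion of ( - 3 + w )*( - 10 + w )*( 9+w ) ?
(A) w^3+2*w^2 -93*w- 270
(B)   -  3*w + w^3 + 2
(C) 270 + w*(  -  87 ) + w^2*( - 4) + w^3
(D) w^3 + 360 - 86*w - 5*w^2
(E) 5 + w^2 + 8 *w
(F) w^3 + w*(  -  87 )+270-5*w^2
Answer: C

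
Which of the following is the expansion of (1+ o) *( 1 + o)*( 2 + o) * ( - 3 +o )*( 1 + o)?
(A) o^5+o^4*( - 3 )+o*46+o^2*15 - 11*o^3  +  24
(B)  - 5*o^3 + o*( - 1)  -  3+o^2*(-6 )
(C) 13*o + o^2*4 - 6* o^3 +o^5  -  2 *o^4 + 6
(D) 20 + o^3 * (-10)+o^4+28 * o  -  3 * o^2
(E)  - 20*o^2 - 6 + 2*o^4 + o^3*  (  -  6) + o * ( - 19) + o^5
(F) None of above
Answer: E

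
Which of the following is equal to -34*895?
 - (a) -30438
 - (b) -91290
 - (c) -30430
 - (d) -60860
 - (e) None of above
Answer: c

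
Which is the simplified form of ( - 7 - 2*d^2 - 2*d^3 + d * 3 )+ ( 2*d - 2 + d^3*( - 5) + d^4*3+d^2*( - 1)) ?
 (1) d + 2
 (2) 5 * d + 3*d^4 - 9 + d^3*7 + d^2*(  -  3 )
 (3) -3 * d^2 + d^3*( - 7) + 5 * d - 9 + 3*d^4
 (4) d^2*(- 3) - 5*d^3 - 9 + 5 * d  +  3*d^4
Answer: 3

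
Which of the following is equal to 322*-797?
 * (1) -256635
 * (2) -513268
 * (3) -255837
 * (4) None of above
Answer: 4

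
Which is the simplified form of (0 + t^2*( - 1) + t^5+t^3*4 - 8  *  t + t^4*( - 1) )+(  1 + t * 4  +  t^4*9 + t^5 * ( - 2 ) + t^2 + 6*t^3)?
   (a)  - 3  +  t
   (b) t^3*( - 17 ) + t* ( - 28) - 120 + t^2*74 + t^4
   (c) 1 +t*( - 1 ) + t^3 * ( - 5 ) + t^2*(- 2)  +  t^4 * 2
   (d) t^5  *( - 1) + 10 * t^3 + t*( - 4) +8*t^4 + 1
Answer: d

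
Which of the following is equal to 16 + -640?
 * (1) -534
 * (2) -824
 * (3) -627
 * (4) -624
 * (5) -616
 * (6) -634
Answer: 4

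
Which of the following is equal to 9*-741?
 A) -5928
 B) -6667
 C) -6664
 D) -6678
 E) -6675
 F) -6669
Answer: F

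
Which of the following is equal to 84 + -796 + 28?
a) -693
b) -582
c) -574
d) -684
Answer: d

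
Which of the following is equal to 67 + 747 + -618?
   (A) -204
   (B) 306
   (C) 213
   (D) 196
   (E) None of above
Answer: D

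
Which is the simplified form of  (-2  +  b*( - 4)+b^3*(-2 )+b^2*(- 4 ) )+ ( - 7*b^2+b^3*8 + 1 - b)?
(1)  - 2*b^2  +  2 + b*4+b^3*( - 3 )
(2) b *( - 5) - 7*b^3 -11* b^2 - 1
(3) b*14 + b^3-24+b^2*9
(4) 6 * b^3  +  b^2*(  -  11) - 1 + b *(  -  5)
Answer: 4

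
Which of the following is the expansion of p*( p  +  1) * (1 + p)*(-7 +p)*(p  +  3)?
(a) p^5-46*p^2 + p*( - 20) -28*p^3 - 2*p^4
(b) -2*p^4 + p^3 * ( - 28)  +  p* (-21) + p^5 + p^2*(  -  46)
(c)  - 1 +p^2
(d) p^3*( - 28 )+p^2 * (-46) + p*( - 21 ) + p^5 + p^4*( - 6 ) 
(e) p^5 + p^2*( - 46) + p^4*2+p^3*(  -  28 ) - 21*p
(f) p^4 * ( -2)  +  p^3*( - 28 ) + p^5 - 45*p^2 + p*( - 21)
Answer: b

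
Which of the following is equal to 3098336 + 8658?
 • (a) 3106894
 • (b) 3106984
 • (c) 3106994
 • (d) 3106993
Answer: c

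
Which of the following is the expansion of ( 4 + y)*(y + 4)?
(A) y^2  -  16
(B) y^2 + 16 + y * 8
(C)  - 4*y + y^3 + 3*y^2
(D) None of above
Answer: B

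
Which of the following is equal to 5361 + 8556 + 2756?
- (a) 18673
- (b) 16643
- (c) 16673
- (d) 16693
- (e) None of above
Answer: c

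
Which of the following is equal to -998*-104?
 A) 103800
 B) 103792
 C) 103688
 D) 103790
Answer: B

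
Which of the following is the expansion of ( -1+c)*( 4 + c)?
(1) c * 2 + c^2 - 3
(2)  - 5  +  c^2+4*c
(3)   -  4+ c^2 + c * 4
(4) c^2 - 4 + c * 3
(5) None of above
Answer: 4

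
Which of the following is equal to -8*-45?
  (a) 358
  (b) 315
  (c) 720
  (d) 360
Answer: d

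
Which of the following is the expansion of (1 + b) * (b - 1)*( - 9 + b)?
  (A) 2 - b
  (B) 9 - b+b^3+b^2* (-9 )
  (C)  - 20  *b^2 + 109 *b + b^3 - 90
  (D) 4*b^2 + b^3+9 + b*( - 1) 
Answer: B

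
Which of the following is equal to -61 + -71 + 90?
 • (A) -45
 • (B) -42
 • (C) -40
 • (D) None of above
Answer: B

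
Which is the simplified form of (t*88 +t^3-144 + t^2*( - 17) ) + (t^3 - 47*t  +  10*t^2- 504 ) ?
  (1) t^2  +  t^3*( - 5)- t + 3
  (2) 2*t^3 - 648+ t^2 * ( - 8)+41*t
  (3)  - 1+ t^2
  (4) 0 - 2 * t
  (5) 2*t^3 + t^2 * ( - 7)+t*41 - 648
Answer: 5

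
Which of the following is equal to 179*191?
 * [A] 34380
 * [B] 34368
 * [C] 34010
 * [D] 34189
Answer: D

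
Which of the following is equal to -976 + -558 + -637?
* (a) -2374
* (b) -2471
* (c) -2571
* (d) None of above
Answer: d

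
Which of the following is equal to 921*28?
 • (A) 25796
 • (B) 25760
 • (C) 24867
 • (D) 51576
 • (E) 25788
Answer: E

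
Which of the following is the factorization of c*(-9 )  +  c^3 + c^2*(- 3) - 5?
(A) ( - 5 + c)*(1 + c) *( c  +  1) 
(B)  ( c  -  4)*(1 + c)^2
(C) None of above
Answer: A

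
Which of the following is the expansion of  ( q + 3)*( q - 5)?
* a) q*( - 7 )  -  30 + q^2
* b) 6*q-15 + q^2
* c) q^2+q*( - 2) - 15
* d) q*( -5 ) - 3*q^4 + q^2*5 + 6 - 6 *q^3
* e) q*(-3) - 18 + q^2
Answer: c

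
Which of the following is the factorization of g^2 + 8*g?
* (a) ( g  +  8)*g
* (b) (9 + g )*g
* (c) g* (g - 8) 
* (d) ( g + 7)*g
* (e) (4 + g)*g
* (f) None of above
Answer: a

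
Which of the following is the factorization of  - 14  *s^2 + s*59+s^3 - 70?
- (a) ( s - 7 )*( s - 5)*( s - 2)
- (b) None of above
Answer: a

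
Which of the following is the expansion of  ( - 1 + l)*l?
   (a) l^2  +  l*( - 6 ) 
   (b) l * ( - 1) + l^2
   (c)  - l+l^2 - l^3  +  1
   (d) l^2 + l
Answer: b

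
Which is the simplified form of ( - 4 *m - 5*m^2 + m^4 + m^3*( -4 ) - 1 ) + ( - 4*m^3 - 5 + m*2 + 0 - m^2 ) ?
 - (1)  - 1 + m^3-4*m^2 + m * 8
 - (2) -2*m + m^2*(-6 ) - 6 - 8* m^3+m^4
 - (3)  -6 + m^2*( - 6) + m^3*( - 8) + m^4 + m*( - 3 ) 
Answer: 2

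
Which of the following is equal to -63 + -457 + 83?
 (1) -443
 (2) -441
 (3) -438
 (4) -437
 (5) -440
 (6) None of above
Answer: 4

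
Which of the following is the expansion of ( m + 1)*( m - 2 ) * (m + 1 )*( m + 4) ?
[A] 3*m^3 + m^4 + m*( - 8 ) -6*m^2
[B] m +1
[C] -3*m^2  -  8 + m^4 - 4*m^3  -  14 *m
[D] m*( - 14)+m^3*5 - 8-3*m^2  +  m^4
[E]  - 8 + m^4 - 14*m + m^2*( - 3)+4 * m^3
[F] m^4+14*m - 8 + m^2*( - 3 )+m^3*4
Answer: E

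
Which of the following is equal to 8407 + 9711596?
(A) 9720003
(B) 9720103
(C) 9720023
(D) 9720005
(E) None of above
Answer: A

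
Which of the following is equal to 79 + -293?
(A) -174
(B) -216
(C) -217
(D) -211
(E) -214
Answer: E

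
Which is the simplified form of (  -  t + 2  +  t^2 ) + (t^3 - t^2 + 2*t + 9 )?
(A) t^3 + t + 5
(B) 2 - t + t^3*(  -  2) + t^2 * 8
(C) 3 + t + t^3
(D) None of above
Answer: D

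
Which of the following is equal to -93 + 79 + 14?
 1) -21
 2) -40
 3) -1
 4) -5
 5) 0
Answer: 5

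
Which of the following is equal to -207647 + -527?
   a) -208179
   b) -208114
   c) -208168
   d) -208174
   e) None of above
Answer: d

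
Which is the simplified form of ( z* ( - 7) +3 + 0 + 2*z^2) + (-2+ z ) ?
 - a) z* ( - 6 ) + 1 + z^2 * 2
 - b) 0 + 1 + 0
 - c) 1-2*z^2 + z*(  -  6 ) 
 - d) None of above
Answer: a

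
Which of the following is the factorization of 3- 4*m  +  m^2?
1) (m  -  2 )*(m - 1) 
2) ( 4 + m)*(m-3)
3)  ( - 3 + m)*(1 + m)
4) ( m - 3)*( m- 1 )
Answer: 4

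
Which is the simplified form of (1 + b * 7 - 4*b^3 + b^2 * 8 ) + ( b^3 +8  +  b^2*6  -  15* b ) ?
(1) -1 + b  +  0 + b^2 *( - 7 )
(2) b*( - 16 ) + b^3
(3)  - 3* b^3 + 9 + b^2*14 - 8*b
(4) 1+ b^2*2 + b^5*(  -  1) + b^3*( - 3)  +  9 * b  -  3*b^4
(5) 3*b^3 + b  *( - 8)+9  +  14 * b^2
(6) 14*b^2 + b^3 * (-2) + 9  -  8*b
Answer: 3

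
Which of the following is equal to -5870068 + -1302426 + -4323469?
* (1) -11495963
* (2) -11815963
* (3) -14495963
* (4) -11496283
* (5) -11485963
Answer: 1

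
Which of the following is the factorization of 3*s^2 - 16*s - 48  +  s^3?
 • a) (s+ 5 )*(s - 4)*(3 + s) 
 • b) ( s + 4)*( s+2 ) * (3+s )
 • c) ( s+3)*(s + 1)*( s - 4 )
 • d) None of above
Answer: d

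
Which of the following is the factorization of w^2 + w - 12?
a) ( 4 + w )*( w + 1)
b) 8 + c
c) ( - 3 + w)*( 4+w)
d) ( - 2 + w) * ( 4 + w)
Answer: c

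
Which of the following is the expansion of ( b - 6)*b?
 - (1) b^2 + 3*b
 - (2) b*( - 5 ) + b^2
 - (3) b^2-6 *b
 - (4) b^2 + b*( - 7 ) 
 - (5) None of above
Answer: 3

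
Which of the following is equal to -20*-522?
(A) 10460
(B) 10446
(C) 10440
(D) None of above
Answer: C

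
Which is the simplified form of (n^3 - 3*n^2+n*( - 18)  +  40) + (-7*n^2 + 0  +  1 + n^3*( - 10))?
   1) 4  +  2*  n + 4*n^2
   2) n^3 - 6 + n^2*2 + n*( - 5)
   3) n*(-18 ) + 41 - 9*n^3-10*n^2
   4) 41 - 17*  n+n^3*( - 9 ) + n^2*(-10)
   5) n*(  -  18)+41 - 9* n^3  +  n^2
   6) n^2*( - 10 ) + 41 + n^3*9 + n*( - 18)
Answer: 3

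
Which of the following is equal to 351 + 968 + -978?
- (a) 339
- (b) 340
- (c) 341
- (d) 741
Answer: c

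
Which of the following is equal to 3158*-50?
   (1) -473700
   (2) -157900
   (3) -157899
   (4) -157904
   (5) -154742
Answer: 2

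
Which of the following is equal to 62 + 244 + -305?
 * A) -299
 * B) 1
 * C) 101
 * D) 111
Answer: B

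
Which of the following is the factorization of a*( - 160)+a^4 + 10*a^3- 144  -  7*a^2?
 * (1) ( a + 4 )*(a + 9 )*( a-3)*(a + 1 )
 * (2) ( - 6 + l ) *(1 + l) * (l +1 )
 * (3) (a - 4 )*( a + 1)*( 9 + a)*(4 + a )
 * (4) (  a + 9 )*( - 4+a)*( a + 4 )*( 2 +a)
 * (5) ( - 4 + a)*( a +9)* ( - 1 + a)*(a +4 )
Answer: 3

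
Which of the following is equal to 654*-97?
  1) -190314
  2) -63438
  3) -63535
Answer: 2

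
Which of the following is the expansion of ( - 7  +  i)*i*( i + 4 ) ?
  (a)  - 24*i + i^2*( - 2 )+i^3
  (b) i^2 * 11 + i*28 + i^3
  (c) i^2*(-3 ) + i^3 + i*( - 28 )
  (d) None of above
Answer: c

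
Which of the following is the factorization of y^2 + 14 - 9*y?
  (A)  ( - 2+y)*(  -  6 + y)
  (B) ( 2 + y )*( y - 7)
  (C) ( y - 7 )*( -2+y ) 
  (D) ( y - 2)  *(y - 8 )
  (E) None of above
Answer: C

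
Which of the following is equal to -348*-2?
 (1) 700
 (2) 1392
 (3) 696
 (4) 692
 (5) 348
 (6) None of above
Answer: 3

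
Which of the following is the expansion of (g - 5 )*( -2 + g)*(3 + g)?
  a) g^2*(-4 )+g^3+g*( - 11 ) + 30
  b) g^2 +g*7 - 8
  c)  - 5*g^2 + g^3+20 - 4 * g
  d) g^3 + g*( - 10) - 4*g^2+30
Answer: a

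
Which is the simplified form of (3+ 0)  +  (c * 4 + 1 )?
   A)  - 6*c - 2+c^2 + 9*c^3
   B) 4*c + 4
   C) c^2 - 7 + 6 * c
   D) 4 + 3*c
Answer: B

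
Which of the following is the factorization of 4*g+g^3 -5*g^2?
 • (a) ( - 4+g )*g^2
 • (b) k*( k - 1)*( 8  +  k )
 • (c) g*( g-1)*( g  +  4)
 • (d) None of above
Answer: d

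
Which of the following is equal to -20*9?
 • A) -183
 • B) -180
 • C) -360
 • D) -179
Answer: B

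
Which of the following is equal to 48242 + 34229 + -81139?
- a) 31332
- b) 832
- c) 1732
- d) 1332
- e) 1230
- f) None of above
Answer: d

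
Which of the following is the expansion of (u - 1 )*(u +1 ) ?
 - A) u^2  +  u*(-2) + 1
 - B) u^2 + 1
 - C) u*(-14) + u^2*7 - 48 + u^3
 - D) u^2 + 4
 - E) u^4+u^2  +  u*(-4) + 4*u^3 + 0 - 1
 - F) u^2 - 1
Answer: F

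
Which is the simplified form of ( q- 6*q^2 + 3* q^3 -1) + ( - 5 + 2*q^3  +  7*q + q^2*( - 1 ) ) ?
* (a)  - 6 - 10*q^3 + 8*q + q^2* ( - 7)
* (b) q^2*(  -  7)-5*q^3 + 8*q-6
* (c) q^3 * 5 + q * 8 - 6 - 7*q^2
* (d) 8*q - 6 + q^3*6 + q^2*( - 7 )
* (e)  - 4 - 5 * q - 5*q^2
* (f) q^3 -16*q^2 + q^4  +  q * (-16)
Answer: c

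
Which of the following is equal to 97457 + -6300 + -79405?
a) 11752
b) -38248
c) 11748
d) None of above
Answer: a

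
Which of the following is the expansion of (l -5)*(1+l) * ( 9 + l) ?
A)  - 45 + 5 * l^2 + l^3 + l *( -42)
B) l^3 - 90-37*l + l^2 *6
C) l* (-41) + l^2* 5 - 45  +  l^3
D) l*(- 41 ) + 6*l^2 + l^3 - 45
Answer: C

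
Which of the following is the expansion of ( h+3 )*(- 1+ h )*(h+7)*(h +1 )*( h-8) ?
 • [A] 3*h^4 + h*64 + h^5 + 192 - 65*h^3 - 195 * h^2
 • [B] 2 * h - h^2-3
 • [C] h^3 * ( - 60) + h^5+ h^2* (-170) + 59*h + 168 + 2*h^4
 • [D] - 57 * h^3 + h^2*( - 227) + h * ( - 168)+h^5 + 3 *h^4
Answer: C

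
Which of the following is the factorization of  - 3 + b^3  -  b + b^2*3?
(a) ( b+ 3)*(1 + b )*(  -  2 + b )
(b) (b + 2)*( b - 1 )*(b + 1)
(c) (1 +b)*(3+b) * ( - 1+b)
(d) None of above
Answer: c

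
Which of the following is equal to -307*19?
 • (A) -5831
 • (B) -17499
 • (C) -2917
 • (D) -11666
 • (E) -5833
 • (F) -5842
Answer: E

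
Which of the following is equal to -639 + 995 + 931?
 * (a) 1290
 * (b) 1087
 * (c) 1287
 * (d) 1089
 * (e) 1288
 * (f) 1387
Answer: c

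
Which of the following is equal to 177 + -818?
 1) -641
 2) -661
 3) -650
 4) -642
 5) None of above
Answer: 1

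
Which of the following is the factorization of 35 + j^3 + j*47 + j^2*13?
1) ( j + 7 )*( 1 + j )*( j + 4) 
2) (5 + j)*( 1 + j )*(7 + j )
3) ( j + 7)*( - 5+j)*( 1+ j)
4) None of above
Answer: 2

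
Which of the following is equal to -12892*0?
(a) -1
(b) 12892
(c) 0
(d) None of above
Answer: c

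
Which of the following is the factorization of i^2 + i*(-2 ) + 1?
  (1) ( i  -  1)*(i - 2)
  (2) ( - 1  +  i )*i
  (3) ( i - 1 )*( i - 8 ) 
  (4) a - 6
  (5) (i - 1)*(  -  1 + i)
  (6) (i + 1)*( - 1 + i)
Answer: 5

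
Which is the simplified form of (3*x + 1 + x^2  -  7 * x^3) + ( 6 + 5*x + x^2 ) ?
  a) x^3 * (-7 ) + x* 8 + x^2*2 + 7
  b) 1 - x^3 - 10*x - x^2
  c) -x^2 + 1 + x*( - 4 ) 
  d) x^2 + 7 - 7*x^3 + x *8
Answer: a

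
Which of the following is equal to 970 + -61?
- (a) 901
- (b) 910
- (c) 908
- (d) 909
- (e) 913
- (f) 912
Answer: d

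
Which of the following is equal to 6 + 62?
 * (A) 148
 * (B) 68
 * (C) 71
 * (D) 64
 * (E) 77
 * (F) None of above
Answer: B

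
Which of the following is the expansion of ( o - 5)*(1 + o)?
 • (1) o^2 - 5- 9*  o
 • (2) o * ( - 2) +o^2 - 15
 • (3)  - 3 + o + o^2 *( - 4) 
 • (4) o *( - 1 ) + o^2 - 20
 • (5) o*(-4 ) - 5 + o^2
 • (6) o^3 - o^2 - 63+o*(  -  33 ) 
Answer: 5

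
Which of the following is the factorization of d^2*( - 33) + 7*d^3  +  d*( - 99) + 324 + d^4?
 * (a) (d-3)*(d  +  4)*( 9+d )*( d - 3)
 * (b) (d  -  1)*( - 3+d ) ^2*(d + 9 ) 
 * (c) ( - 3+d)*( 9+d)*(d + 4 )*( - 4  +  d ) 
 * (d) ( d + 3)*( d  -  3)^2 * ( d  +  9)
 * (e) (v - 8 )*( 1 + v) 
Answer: a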